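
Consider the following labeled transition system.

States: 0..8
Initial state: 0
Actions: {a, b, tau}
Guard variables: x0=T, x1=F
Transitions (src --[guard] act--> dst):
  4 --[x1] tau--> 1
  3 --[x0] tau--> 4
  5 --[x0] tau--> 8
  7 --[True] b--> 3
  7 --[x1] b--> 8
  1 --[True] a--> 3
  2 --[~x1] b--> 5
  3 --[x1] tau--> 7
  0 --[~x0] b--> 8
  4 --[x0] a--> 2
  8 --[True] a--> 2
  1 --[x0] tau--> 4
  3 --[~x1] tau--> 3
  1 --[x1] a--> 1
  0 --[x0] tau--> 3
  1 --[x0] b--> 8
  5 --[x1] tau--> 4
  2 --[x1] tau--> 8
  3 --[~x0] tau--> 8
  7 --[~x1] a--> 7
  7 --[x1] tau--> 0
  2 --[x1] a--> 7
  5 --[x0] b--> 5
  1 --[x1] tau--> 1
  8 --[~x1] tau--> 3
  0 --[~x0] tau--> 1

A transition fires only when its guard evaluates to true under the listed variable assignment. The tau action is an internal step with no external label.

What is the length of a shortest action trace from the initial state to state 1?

BFS to 1:
  depth 0: {0}
  depth 1: {3}
  depth 2: {4}
  depth 3: {2}
  depth 4: {5}
  depth 5: {8}
1 never appears.

Answer: UNREACHABLE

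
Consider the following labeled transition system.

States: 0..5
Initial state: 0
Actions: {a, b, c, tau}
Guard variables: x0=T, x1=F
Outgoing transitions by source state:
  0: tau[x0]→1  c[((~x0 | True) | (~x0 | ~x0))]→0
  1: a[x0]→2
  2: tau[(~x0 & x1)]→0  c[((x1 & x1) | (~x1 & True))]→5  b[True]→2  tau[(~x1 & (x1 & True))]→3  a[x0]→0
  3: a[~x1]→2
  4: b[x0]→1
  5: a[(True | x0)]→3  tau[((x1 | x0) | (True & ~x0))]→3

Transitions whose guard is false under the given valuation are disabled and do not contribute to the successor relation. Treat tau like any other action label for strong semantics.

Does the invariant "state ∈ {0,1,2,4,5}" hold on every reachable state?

Inv-set: {0,1,2,4,5}
Reach set: {0,1,2,3,5}
  0: ok
  1: ok
  2: ok
  3: outside
  5: ok
reach 3 via tau·a·c·a — violates

Answer: INVARIANT VIOLATED at state 3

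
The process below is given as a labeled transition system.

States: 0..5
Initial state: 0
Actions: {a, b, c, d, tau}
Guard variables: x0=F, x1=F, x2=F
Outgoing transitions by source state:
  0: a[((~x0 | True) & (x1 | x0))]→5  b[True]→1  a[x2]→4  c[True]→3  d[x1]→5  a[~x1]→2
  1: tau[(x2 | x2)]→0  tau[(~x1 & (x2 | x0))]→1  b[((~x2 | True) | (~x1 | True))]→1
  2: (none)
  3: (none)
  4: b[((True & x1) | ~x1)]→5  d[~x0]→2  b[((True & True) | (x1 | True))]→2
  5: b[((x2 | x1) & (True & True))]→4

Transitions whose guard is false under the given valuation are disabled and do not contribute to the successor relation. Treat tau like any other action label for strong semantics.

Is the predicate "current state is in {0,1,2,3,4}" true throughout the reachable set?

Safe = {0,1,2,3,4}
Reach set: {0,1,2,3}
  0: ✓
  1: ✓
  2: ✓
  3: ✓

Answer: INVARIANT HOLDS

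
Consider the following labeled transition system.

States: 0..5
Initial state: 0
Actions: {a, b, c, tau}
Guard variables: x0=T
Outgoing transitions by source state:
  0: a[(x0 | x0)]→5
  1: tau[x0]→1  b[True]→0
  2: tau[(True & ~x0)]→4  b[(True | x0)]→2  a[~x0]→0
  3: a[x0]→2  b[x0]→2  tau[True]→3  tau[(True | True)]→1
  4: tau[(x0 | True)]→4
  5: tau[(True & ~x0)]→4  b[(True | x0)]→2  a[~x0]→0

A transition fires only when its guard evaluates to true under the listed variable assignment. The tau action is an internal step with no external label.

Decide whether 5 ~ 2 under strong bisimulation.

Refine partition for ~:
  P[0] = {{0,1,2,3,4,5}}
  P[1] = {{0},{1},{2,5},{3},{4}}
5 equivalence class(es) (converged in 2)
class of 5: {2,5}; class of 2: {2,5}

Answer: BISIMILAR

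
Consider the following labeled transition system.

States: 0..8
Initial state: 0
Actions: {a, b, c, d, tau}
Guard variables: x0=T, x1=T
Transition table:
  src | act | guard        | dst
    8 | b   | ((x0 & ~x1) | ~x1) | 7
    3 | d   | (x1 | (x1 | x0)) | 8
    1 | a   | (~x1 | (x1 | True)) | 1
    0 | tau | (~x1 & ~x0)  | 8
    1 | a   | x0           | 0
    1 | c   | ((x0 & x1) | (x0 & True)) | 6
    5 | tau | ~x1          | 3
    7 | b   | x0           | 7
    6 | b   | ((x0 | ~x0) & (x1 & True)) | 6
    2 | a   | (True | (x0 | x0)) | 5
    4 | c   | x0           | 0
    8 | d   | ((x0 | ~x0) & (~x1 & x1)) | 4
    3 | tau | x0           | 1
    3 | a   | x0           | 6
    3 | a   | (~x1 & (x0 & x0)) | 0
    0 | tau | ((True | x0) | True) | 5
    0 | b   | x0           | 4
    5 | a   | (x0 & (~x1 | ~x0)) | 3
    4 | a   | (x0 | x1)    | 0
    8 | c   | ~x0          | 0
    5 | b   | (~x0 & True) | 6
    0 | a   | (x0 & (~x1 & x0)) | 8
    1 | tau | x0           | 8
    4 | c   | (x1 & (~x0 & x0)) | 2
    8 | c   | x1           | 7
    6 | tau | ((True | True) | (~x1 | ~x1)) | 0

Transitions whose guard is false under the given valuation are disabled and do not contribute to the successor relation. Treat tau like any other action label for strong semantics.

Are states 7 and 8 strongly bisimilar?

Answer: NOT BISIMILAR

Analysis:
Compute ~ classes (split until stable):
  P[0] = {{0,1,2,3,4,5,6,7,8}}
  P[1] = {{0,6},{1},{2},{3},{4},{5},{7},{8}}
  P[2] = {{0},{1},{2},{3},{4},{5},{6},{7},{8}}
stable after 3 split(s): 9 block(s)
[7]={7}  [8]={8}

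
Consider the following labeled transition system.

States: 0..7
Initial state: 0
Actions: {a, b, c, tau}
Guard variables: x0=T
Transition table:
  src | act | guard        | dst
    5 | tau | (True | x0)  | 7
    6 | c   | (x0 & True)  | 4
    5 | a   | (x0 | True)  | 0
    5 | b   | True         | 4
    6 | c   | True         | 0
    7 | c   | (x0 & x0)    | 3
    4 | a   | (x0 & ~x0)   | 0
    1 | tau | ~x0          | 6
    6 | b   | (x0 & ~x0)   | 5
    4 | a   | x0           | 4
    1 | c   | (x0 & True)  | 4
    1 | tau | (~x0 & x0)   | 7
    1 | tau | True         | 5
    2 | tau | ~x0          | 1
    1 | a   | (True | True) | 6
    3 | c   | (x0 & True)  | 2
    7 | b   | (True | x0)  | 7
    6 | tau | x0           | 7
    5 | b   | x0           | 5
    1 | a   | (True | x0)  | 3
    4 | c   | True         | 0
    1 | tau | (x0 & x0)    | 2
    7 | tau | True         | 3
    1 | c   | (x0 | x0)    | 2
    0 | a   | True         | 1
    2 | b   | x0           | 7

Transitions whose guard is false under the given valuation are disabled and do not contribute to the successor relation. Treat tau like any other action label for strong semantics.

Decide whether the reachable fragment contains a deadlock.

Answer: DEADLOCK-FREE

Trace:
R = {0,1,2,3,4,5,6,7}
  0: a→1  [1 out]
  1: a→3  a→6  c→2  c→4  tau→2  tau→5  [6 out]
  2: b→7  [1 out]
  3: c→2  [1 out]
  4: a→4  c→0  [2 out]
  5: a→0  b→4  b→5  tau→7  [4 out]
  6: c→0  c→4  tau→7  [3 out]
  7: b→7  c→3  tau→3  [3 out]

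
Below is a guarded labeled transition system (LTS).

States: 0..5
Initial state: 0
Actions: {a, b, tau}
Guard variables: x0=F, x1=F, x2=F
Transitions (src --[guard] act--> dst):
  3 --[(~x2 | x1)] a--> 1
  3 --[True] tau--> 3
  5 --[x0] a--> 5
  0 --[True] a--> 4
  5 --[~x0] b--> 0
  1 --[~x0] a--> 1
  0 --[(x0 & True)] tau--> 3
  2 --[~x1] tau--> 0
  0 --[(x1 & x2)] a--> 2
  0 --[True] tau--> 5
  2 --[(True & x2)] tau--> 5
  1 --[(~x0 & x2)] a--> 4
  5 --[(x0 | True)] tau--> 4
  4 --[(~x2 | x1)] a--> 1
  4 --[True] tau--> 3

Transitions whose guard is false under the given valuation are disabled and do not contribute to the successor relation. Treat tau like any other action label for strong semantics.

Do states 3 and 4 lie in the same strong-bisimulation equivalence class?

Bisimulation quotient by refinement:
  round 0: {{0,1,2,3,4,5}}
  round 1: {{0,3,4},{1},{2},{5}}
  round 2: {{0},{1},{2},{3,4},{5}}
stable after 3 split(s): 5 block(s)
class of 3: {3,4}; class of 4: {3,4}

Answer: BISIMILAR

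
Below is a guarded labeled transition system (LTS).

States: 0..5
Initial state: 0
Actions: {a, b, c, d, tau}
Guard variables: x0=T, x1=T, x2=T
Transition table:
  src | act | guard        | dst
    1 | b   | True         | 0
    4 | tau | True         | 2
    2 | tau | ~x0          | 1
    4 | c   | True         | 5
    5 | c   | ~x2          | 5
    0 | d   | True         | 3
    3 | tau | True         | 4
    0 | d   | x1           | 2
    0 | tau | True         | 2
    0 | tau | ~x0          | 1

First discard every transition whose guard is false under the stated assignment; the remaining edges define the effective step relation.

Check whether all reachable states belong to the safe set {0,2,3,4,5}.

Answer: INVARIANT HOLDS

Working:
Allowed set {0,2,3,4,5}
Reach set: {0,2,3,4,5}
  0: ✓
  2: ✓
  3: ✓
  4: ✓
  5: ✓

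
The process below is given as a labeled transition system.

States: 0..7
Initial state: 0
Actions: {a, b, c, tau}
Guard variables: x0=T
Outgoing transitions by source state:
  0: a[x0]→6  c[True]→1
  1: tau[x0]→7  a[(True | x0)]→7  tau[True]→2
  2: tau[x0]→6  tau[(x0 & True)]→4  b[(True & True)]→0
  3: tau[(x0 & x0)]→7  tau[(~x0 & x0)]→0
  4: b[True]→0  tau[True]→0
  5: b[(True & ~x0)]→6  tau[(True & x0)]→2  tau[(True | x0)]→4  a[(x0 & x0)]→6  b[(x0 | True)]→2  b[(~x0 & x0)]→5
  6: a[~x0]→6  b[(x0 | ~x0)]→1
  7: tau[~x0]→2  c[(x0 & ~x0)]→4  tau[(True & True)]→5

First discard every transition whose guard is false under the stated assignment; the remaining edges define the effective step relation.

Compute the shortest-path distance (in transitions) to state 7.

Answer: 2

Working:
Breadth-first toward 7:
  depth 0: {0}
  depth 1: {1,6}
  depth 2: {2,7}
first hit 7 at d=2 via c·a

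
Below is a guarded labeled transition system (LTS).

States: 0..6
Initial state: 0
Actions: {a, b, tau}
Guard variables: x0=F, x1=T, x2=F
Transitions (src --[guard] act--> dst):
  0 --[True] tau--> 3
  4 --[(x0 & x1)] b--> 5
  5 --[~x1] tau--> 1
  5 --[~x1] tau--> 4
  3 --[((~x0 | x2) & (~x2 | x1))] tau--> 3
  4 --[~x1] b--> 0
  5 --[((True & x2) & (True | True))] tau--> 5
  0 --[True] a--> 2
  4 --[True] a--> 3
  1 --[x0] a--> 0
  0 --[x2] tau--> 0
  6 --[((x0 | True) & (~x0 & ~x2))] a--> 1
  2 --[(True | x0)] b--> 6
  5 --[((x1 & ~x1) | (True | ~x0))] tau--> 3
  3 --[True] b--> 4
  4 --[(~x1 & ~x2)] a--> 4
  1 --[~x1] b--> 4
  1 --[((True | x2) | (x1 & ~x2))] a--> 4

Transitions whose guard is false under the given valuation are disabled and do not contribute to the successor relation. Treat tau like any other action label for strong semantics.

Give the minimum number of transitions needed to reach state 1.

Answer: 3

Working:
Layered search for 1:
  L0 = {0}
  L1 = {2,3}
  L2 = {4,6}
  L3 = {1}
depth(1)=3, e.g. a·b·a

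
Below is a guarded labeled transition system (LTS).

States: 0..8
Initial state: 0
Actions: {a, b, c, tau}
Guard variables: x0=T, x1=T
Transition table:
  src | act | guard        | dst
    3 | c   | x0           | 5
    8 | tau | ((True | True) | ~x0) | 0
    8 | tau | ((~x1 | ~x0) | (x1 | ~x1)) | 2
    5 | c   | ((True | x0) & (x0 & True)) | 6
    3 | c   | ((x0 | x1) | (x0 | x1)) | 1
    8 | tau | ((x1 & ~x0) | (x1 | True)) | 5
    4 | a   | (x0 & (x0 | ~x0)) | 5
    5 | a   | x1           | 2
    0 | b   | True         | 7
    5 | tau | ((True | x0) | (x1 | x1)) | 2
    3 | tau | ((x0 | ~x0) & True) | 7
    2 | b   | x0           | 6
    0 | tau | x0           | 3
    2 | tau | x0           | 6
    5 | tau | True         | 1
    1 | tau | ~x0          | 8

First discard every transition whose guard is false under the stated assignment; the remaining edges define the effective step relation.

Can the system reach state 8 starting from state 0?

Guard filter leaves 15 enabled edge(s).
depth 0: {0}
depth 1: {3,7}  cumulative {0,3,7}
depth 2: {1,5}  cumulative {0,1,3,5,7}
depth 3: {2,6}  cumulative {0,1,2,3,5,6,7}
Reachable = {0,1,2,3,5,6,7}

Answer: UNREACHABLE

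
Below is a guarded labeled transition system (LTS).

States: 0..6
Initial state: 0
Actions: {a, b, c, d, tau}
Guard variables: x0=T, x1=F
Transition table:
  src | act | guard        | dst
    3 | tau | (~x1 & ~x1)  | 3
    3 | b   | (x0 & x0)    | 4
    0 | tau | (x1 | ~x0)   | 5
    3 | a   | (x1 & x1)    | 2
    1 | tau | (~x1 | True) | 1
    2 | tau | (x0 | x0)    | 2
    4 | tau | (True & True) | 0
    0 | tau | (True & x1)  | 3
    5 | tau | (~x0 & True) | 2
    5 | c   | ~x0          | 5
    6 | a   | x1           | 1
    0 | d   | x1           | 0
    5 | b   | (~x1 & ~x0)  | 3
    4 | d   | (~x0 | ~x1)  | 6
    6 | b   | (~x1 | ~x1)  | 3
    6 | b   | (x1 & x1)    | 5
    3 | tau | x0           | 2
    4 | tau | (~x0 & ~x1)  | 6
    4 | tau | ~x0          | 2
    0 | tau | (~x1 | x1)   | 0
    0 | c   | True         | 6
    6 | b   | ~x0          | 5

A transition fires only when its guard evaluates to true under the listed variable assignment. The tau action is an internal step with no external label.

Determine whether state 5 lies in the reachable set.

Guard filter leaves 10 enabled edge(s).
Layer 0: {0}
Layer 1: {6}  total {0,6}
Layer 2: {3}  total {0,3,6}
Layer 3: {2,4}  total {0,2,3,4,6}
Reachable = {0,2,3,4,6}

Answer: UNREACHABLE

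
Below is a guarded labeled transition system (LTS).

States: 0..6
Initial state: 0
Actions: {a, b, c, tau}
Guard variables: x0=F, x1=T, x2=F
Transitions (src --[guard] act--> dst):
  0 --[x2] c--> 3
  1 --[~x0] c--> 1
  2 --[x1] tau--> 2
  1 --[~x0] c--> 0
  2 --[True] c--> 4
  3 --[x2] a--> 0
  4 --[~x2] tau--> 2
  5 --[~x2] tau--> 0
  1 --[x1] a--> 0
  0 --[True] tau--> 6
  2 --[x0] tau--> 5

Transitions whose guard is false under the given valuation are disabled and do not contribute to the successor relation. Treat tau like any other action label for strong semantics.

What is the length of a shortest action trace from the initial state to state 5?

Layered search for 5:
  depth 0: {0}
  depth 1: {6}
5 never appears.

Answer: UNREACHABLE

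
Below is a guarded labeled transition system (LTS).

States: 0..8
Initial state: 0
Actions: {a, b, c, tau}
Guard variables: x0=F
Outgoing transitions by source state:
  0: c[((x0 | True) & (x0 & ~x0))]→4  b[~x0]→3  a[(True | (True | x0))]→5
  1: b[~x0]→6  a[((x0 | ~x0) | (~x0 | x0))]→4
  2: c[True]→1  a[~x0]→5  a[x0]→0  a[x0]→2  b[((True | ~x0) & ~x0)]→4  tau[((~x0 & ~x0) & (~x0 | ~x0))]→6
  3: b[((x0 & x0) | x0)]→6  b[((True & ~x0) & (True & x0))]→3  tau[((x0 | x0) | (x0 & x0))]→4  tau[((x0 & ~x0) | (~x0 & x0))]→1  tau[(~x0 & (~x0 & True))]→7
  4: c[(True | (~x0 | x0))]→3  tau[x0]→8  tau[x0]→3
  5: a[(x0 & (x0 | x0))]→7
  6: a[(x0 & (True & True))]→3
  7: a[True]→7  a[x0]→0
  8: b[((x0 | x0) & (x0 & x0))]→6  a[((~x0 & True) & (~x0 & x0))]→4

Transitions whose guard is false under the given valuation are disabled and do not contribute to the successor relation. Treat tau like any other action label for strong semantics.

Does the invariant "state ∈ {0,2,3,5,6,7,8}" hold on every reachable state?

Safe = {0,2,3,5,6,7,8}
Reach set: {0,3,5,7}
  0: ok
  3: ok
  5: ok
  7: ok

Answer: INVARIANT HOLDS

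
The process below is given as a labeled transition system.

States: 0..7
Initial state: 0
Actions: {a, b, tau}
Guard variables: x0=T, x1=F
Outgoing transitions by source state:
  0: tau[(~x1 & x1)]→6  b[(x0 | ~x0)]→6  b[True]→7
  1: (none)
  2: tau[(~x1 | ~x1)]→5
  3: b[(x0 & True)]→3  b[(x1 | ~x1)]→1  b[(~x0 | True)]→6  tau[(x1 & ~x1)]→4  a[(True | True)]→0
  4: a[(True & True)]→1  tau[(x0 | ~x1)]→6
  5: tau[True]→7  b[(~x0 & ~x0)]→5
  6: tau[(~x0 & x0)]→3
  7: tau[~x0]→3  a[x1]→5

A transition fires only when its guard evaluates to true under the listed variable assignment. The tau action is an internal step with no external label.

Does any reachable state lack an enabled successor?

Answer: DEADLOCK at state 6

Analysis:
Reach set: {0,6,7}
  0: b→6  b→7  [2 out]
  6: ∅  [deadlock]
  7: ∅  [deadlock]
trace reaching 6: b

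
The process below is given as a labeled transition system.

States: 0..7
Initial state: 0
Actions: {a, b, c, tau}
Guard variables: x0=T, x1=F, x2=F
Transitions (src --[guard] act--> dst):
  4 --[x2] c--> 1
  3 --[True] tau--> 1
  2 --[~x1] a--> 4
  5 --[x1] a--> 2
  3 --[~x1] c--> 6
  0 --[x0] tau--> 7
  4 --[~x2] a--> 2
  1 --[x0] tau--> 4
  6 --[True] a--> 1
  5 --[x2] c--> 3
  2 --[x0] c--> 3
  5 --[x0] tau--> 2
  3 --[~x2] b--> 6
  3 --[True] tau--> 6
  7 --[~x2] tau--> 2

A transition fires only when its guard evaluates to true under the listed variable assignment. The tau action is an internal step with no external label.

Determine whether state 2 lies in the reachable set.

12 transition(s) survive guard evaluation.
L0 = {0}
L1 = {7}  cumulative {0,7}
L2 = {2}  cumulative {0,2,7}
L3 = {3,4}  cumulative {0,2,3,4,7}
L4 = {1,6}  cumulative {0,1,2,3,4,6,7}
Reachable = {0,1,2,3,4,6,7}
Path to 2: tau·tau

Answer: REACHABLE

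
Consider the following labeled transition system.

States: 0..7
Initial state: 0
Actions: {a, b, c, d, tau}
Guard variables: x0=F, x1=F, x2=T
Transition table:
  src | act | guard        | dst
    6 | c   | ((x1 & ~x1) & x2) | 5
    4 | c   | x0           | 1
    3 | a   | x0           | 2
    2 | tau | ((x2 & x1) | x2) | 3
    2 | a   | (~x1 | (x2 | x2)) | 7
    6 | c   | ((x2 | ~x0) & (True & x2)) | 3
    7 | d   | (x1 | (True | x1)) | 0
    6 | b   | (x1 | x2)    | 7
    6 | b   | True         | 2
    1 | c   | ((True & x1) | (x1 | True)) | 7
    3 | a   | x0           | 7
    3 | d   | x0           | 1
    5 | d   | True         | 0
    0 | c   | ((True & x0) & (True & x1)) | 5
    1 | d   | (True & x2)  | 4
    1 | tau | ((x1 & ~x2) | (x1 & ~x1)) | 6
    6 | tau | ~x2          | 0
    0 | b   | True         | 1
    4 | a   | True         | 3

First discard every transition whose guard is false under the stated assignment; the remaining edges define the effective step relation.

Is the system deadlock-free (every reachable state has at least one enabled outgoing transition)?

R = {0,1,3,4,7}
  0: b→1  [deg 1]
  1: c→7  d→4  [deg 2]
  3: ∅  [no exit]
  4: a→3  [deg 1]
  7: d→0  [deg 1]
witness 3: b·d·a

Answer: DEADLOCK at state 3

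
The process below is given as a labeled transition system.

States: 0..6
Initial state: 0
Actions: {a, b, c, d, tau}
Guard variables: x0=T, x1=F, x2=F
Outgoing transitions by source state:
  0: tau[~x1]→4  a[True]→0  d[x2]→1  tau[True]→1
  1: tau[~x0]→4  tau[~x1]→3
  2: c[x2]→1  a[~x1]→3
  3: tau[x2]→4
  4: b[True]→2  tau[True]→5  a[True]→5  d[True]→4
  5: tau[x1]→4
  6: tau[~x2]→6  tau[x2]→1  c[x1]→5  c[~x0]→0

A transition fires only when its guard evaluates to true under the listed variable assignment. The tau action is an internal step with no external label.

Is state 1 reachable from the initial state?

Guard filter leaves 10 enabled edge(s).
depth 0: {0}
depth 1: {1,4}  now seen {0,1,4}
depth 2: {2,3,5}  now seen {0,1,2,3,4,5}
Reach set: {0,1,2,3,4,5}
witness 1: tau

Answer: REACHABLE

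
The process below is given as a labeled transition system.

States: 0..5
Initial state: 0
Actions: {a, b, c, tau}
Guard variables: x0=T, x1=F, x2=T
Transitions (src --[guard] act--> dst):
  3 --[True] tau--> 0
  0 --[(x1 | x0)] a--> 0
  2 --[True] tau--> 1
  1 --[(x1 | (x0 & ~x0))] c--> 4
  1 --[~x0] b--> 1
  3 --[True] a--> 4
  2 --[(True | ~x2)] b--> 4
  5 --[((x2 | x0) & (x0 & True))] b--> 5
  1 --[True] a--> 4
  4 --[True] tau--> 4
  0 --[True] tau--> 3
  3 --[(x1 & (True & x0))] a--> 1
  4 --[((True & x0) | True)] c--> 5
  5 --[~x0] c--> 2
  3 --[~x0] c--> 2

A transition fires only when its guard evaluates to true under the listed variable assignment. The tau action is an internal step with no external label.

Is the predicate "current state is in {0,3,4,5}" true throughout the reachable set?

Inv-set: {0,3,4,5}
Reach set: {0,3,4,5}
  0: ok
  3: ok
  4: ok
  5: ok

Answer: INVARIANT HOLDS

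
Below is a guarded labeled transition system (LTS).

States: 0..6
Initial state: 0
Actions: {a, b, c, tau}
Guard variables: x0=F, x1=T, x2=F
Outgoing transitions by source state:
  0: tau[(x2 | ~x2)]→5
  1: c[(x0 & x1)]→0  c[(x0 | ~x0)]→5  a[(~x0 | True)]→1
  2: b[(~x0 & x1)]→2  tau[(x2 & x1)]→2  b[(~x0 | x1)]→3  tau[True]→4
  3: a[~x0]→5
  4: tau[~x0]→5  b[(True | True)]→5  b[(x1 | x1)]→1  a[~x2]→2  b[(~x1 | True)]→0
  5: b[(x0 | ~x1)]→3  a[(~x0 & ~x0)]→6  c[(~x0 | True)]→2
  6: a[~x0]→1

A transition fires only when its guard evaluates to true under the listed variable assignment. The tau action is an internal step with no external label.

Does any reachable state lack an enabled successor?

Answer: DEADLOCK-FREE

Analysis:
Reachable = {0,1,2,3,4,5,6}
  0: tau→5  [1 exit(s)]
  1: a→1  c→5  [2 exit(s)]
  2: b→2  b→3  tau→4  [3 exit(s)]
  3: a→5  [1 exit(s)]
  4: a→2  b→0  b→1  b→5  tau→5  [5 exit(s)]
  5: a→6  c→2  [2 exit(s)]
  6: a→1  [1 exit(s)]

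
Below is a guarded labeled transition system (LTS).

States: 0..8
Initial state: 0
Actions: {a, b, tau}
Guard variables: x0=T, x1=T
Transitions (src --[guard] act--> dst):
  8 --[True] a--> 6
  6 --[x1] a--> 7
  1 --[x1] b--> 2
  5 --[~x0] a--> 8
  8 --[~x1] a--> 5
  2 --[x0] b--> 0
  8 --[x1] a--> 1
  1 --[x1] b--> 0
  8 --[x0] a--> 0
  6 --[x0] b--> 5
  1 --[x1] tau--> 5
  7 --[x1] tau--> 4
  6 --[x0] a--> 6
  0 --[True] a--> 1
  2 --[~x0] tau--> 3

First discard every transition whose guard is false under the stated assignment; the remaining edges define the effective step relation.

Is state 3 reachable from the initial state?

12 transition(s) survive guard evaluation.
depth 0: {0}
depth 1: {1}  cumulative {0,1}
depth 2: {2,5}  cumulative {0,1,2,5}
Reach set: {0,1,2,5}

Answer: UNREACHABLE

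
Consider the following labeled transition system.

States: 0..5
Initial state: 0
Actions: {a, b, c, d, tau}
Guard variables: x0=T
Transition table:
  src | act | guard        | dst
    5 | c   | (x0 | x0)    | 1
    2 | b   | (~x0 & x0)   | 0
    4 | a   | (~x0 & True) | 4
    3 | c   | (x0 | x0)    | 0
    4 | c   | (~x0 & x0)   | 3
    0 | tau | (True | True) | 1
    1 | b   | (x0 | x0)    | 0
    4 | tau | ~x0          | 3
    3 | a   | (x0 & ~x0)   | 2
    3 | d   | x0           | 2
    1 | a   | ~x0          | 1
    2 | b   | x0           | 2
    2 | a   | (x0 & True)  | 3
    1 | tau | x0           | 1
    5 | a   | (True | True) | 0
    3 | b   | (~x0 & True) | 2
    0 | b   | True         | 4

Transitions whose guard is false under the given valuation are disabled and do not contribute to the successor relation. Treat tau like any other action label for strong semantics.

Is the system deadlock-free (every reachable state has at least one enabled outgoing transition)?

Reachable = {0,1,4}
  0: b→4  tau→1  [2 out]
  1: b→0  tau→1  [2 out]
  4: ∅  [STUCK]
witness 4: b

Answer: DEADLOCK at state 4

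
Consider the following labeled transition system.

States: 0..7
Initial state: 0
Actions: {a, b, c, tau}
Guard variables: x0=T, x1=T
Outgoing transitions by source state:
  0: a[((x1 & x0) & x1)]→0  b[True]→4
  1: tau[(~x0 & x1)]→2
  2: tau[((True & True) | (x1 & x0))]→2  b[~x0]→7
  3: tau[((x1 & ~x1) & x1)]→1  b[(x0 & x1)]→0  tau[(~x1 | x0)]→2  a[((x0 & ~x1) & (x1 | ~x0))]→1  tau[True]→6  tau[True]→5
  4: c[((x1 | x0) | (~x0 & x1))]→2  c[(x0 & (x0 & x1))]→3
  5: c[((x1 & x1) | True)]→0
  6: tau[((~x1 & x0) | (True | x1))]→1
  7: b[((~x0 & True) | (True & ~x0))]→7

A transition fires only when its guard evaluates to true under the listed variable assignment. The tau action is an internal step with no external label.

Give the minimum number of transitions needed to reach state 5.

Layered search for 5:
  L0 = {0}
  L1 = {4}
  L2 = {2,3}
  L3 = {5,6}
first hit 5 at d=3 via b·c·tau

Answer: 3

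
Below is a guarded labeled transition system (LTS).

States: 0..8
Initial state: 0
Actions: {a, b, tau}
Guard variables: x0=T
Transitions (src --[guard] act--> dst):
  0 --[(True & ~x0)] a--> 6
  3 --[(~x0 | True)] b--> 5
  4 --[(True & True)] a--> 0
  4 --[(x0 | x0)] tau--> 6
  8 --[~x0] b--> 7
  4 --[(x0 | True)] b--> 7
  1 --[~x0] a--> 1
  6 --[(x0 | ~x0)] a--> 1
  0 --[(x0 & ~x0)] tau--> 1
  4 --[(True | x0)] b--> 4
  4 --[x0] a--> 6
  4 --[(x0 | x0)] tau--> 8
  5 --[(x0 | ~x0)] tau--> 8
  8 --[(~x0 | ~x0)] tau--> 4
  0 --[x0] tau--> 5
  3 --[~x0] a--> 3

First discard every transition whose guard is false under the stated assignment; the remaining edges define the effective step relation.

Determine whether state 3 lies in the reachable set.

Answer: UNREACHABLE

Working:
After dropping false guards: 10 live edges.
depth 0: {0}
depth 1: {5}  total {0,5}
depth 2: {8}  total {0,5,8}
Reach set: {0,5,8}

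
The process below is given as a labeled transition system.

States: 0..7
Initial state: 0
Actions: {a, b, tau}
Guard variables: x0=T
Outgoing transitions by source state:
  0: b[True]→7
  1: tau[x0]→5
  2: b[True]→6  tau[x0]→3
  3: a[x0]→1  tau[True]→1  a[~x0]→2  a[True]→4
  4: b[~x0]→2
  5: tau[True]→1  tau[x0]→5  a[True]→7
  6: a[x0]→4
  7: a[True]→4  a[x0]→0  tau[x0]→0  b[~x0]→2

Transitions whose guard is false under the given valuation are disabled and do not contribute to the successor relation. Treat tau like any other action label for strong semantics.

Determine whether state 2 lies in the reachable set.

Guard filter leaves 14 enabled edge(s).
L0 = {0}
L1 = {7}  now seen {0,7}
L2 = {4}  now seen {0,4,7}
R = {0,4,7}

Answer: UNREACHABLE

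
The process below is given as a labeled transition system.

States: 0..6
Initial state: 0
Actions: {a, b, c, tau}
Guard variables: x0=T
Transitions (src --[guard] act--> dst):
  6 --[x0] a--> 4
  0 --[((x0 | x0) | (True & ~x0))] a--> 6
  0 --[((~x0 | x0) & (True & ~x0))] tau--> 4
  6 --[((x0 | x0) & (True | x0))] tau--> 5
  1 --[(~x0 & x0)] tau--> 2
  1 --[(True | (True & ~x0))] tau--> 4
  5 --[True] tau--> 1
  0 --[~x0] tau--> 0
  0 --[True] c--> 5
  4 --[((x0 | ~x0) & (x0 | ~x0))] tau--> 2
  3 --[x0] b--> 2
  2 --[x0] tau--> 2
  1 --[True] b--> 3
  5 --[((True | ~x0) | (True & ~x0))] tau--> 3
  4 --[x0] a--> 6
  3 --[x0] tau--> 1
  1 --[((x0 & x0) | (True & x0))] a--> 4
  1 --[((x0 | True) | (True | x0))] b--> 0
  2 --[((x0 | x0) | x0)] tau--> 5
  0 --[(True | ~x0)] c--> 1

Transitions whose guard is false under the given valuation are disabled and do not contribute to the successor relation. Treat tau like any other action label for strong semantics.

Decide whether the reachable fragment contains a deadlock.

Reachable = {0,1,2,3,4,5,6}
  0: a→6  c→1  c→5  [3 exit(s)]
  1: a→4  b→0  b→3  tau→4  [4 exit(s)]
  2: tau→2  tau→5  [2 exit(s)]
  3: b→2  tau→1  [2 exit(s)]
  4: a→6  tau→2  [2 exit(s)]
  5: tau→1  tau→3  [2 exit(s)]
  6: a→4  tau→5  [2 exit(s)]

Answer: DEADLOCK-FREE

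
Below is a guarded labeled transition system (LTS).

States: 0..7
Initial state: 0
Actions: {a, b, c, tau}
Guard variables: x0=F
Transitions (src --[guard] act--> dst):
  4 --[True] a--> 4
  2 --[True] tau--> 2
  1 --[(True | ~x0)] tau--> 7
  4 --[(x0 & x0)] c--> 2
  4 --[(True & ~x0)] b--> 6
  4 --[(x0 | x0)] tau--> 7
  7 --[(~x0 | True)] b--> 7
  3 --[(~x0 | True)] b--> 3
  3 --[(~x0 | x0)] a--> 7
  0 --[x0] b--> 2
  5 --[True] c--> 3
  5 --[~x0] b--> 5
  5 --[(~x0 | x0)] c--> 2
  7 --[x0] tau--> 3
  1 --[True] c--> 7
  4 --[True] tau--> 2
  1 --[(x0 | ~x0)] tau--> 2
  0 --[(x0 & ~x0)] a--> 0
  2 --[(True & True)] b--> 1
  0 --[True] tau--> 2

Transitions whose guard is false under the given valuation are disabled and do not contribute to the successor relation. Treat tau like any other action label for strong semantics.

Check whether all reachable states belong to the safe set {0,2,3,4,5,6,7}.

Safe = {0,2,3,4,5,6,7}
Reach set: {0,1,2,7}
  0: ✓
  1: ✗ unsafe
  2: ✓
  7: ✓
reach 1 via tau·b — violates

Answer: INVARIANT VIOLATED at state 1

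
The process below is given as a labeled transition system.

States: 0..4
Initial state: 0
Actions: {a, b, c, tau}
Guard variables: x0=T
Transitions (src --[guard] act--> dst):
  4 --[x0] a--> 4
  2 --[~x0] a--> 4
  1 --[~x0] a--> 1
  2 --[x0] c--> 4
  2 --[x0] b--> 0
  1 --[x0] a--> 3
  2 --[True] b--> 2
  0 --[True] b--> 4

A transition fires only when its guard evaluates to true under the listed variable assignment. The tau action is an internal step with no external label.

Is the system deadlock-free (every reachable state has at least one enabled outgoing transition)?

Reach set: {0,4}
  0: b→4  [1 exit(s)]
  4: a→4  [1 exit(s)]

Answer: DEADLOCK-FREE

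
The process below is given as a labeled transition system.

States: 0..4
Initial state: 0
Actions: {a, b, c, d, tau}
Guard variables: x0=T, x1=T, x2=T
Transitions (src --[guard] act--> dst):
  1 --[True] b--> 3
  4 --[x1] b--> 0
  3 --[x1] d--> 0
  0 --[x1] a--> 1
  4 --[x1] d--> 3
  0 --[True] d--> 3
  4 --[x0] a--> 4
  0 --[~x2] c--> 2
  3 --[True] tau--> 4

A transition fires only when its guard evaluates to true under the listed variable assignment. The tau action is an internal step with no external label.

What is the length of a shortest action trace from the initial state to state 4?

Answer: 2

Trace:
BFS to 4:
  depth 0: {0}
  depth 1: {1,3}
  depth 2: {4}
depth(4)=2, e.g. d·tau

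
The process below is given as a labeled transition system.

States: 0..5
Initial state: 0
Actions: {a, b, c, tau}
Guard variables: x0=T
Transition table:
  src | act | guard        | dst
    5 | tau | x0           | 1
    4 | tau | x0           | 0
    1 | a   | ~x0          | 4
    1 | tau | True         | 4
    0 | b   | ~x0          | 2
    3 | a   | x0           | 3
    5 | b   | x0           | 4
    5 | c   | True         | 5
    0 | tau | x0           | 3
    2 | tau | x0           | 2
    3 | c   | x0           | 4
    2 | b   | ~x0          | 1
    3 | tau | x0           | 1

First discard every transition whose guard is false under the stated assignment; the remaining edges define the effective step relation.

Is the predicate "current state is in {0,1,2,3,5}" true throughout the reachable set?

Answer: INVARIANT VIOLATED at state 4

Analysis:
Allowed set {0,1,2,3,5}
Reach set: {0,1,3,4}
  0: ✓
  1: ✓
  3: ✓
  4: outside
witness against invariant: tau·c → 4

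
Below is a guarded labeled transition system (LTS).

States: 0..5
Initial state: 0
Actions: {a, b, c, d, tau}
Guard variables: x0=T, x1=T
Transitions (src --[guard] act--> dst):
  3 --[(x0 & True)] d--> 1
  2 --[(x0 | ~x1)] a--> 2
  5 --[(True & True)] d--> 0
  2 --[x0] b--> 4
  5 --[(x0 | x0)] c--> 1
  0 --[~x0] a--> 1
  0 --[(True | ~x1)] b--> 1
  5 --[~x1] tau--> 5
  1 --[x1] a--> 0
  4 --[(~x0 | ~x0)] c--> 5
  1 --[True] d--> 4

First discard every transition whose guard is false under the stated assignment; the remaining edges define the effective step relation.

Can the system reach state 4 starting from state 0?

Answer: REACHABLE

Trace:
Guard filter leaves 8 enabled edge(s).
Layer 0: {0}
Layer 1: {1}  cumulative {0,1}
Layer 2: {4}  cumulative {0,1,4}
Reach set: {0,1,4}
Path to 4: b·d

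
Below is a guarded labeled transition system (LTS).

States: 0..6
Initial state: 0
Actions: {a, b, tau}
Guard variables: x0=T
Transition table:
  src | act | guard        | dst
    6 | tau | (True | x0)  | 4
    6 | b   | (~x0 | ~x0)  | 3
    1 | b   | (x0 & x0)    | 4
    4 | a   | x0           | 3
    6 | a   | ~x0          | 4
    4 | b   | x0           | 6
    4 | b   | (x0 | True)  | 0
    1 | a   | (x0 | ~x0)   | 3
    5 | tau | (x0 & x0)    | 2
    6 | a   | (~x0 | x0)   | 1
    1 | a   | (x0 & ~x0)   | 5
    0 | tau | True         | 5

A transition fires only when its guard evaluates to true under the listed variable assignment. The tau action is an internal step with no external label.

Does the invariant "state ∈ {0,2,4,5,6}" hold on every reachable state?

Safe = {0,2,4,5,6}
Reach set: {0,2,5}
  0: safe
  2: safe
  5: safe

Answer: INVARIANT HOLDS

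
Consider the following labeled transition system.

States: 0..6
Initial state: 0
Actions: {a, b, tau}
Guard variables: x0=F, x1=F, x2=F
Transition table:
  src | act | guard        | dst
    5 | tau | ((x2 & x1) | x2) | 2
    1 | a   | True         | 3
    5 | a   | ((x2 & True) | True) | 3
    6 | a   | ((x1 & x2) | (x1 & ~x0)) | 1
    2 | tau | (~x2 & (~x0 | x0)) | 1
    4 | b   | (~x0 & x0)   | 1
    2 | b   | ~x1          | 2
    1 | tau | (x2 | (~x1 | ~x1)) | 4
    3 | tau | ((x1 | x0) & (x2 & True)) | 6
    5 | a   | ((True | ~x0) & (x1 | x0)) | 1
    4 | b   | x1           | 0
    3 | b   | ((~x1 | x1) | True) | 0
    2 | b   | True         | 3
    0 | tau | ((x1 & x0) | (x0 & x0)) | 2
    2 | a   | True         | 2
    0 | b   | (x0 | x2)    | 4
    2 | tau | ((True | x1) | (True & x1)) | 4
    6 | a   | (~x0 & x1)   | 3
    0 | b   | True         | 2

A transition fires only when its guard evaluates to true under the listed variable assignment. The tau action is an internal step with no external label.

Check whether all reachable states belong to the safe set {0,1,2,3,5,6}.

Allowed set {0,1,2,3,5,6}
R = {0,1,2,3,4}
  0: ✓
  1: ✓
  2: ✓
  3: ✓
  4: VIOLATES
counterexample path to 4: b·tau

Answer: INVARIANT VIOLATED at state 4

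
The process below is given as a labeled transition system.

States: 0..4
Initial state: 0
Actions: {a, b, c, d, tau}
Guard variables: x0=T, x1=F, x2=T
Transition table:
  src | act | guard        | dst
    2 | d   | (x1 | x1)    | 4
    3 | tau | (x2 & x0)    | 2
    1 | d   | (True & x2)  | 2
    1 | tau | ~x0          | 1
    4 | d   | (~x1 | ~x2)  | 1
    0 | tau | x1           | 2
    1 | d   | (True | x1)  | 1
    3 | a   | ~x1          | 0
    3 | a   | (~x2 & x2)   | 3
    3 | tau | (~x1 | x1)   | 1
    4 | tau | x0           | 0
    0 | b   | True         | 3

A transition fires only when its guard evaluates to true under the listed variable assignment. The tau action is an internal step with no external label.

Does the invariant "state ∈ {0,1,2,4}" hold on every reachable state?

Safe = {0,1,2,4}
Reachable = {0,1,2,3}
  0: ok
  1: ok
  2: ok
  3: ✗ unsafe
counterexample path to 3: b

Answer: INVARIANT VIOLATED at state 3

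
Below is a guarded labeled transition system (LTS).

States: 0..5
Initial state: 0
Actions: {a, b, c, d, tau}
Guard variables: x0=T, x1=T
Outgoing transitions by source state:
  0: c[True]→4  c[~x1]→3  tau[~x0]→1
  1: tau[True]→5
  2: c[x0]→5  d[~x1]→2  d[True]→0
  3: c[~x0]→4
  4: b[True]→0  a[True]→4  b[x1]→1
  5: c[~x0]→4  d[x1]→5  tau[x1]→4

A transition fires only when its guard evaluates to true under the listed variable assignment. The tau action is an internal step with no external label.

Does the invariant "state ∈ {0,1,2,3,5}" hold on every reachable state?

Answer: INVARIANT VIOLATED at state 4

Analysis:
Allowed set {0,1,2,3,5}
R = {0,1,4,5}
  0: safe
  1: safe
  4: outside
  5: safe
counterexample path to 4: c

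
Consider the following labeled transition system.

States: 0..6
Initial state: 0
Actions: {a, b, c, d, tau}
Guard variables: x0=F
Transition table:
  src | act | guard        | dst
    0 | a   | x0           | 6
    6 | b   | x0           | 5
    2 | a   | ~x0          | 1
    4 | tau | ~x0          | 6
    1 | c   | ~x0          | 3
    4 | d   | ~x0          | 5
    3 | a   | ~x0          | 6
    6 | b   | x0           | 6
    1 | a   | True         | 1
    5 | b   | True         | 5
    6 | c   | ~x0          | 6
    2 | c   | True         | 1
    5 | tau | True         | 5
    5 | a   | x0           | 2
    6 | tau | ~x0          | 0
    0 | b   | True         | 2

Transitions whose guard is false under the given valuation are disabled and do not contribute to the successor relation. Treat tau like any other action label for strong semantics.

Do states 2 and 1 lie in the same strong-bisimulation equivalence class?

Answer: NOT BISIMILAR

Working:
Compute ~ classes (split until stable):
  π0 = {{0,1,2,3,4,5,6}}
  π1 = {{0},{1,2},{3},{4},{5},{6}}
  π2 = {{0},{1},{2},{3},{4},{5},{6}}
stable after 3 split(s): 7 block(s)
class of 2: {2}; class of 1: {1}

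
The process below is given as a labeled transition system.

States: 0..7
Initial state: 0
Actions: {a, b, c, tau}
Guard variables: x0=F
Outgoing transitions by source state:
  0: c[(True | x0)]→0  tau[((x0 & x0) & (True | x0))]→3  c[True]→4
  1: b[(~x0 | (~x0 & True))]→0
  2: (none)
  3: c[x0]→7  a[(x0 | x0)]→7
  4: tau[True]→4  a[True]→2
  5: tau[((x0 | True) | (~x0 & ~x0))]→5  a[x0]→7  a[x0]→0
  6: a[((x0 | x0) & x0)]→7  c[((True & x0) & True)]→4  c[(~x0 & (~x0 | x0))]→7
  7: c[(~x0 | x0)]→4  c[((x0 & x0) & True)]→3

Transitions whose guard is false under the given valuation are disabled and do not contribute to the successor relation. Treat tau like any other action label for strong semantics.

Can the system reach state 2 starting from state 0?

After dropping false guards: 8 live edges.
Layer 0: {0}
Layer 1: {4}  cumulative {0,4}
Layer 2: {2}  cumulative {0,2,4}
Reachable = {0,2,4}
Path to 2: c·a

Answer: REACHABLE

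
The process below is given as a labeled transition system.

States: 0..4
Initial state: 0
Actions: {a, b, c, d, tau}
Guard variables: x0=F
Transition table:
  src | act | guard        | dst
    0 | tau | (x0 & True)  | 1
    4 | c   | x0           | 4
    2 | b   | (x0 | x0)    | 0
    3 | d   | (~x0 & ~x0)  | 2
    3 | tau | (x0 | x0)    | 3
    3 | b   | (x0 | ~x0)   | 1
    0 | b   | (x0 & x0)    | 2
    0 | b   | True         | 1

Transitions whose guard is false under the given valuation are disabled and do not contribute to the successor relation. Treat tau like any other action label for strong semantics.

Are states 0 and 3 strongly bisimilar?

Compute ~ classes (split until stable):
  round 0: {{0,1,2,3,4}}
  round 1: {{0},{1,2,4},{3}}
3 equivalence class(es) (converged in 2)
class of 0: {0}; class of 3: {3}

Answer: NOT BISIMILAR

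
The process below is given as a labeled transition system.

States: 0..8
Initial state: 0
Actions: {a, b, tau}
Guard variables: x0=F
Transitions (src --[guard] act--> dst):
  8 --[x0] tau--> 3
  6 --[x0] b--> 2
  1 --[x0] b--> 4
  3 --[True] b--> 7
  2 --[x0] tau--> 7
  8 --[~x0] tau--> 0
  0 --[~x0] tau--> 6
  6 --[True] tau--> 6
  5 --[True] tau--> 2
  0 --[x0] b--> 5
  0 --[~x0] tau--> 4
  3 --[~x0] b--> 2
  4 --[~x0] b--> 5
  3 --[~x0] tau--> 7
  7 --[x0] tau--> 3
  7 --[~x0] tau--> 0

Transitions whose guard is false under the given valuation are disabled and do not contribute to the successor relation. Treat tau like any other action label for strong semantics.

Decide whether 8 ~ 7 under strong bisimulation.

Answer: BISIMILAR

Analysis:
Refine partition for ~:
  P[0] = {{0,1,2,3,4,5,6,7,8}}
  P[1] = {{0,5,6,7,8},{1,2},{3},{4}}
  P[2] = {{0},{1,2},{3},{4},{5},{6,7,8}}
  P[3] = {{0},{1,2},{3},{4},{5},{6},{7,8}}
Fixed point at round 4; 7 class(es).
8∈{7,8}, 7∈{7,8}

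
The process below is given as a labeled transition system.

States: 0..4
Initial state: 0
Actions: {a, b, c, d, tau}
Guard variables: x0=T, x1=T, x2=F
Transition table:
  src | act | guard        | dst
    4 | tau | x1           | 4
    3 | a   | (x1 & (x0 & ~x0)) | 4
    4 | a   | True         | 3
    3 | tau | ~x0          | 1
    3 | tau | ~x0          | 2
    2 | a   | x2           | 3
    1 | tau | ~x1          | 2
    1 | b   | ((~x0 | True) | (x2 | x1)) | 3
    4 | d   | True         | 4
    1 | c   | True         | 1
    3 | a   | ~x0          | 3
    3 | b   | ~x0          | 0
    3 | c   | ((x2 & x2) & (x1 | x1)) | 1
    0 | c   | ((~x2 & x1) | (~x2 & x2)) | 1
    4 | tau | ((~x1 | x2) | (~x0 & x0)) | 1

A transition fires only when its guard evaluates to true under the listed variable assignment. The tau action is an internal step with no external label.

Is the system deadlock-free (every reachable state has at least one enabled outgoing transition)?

Answer: DEADLOCK at state 3

Trace:
Reach set: {0,1,3}
  0: c→1  [1 exit(s)]
  1: b→3  c→1  [2 exit(s)]
  3: ∅  [deadlock]
witness 3: c·b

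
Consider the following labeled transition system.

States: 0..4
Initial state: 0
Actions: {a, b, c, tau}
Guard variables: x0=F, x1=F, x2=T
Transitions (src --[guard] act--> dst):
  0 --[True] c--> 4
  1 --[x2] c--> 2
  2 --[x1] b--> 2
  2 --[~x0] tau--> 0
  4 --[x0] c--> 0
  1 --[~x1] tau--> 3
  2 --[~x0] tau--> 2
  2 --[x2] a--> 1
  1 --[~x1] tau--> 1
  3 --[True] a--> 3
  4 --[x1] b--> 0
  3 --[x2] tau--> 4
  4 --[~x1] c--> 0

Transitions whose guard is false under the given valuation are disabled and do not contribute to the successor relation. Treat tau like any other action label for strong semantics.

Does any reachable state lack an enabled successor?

Answer: DEADLOCK-FREE

Working:
Reach set: {0,4}
  0: c→4  [1 exit(s)]
  4: c→0  [1 exit(s)]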